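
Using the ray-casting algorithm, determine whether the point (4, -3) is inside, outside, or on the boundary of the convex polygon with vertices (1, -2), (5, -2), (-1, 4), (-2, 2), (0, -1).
The point (4, -3) lies strictly outside the polygon

Cast a horizontal ray to the right from the query point and count how many polygon edges it crosses (each edge strictly once or zero times, handled with the usual half-open convention). 
Parity of crossings → even ⇒ outside.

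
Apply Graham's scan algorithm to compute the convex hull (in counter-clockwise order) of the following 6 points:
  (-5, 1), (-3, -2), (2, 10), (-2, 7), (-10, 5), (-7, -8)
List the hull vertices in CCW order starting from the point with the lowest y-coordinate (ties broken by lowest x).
Hull (CCW) = [(-7, -8), (-3, -2), (2, 10), (-10, 5)]

Graham scan procedure:
  1. Find the pivot p₀ = point with lowest y (tie → lowest x): (-7, -8).
  2. Sort the remaining points by polar angle around p₀.
  3. Walk through sorted points, maintaining a stack; pop the top while the last three entries make a non-left turn (cross product ≤ 0).
  4. Final stack is the convex hull in CCW order: (-7, -8), (-3, -2), (2, 10), (-10, 5).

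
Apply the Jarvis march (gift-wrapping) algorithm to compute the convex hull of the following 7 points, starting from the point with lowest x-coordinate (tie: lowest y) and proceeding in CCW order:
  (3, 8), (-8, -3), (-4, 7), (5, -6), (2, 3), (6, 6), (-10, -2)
Hull (CCW) = [(-10, -2), (-8, -3), (5, -6), (6, 6), (3, 8), (-4, 7)]

Jarvis march: at each step, from the current hull vertex p, select the next vertex q as the point such that every other point lies strictly to the left of (or on) the directed line p → q. (Equivalently: for every other point r, the cross product (q − p) × (r − p) ≥ 0.)
Starting point (lowest x, tie lowest y): (-10, -2). Wrap until returning to start. Resulting hull: (-10, -2), (-8, -3), (5, -6), (6, 6), (3, 8), (-4, 7).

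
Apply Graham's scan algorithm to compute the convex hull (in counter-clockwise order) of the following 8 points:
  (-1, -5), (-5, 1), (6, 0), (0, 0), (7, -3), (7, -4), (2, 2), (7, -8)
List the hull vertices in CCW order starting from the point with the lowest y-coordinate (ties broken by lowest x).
Hull (CCW) = [(7, -8), (7, -3), (6, 0), (2, 2), (-5, 1), (-1, -5)]

Graham scan procedure:
  1. Find the pivot p₀ = point with lowest y (tie → lowest x): (7, -8).
  2. Sort the remaining points by polar angle around p₀.
  3. Walk through sorted points, maintaining a stack; pop the top while the last three entries make a non-left turn (cross product ≤ 0).
  4. Final stack is the convex hull in CCW order: (7, -8), (7, -3), (6, 0), (2, 2), (-5, 1), (-1, -5).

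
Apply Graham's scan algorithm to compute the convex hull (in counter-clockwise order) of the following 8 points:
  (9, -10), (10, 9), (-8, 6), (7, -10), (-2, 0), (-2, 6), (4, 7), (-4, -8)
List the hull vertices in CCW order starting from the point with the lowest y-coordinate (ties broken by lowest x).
Hull (CCW) = [(7, -10), (9, -10), (10, 9), (-8, 6), (-4, -8)]

Graham scan procedure:
  1. Find the pivot p₀ = point with lowest y (tie → lowest x): (7, -10).
  2. Sort the remaining points by polar angle around p₀.
  3. Walk through sorted points, maintaining a stack; pop the top while the last three entries make a non-left turn (cross product ≤ 0).
  4. Final stack is the convex hull in CCW order: (7, -10), (9, -10), (10, 9), (-8, 6), (-4, -8).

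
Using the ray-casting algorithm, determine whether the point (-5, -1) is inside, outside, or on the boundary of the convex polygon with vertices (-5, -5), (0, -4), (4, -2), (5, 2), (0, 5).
The point (-5, -1) lies strictly outside the polygon

Cast a horizontal ray to the right from the query point and count how many polygon edges it crosses (each edge strictly once or zero times, handled with the usual half-open convention). 
Parity of crossings → even ⇒ outside.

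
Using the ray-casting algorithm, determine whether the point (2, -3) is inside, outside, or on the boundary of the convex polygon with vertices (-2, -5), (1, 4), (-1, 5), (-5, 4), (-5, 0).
The point (2, -3) lies strictly outside the polygon

Cast a horizontal ray to the right from the query point and count how many polygon edges it crosses (each edge strictly once or zero times, handled with the usual half-open convention). 
Parity of crossings → even ⇒ outside.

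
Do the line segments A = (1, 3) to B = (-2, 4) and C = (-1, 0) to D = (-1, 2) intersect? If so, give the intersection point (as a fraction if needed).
No (intersection of containing lines falls outside at least one segment)

Parametrize and solve: t = 2/3, s = 11/6. At least one of these is outside [0, 1], so the segments do not intersect.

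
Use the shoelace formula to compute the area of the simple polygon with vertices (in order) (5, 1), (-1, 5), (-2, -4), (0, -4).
Area = 34

Shoelace formula: Area = (1/2) |Σ_i (x_i · y_{i+1} − x_{i+1} · y_i)| (indices mod n). Compute each cross term:
  (5)(5) − (-1)(1) = 26
  (-1)(-4) − (-2)(5) = 14
  (-2)(-4) − (0)(-4) = 8
  (0)(1) − (5)(-4) = 20
Sum = 68, so (signed) Area = 68/2 = 34, |Area| = 34.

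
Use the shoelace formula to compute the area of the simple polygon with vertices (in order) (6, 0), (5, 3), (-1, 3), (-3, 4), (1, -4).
Area = 73/2

Shoelace formula: Area = (1/2) |Σ_i (x_i · y_{i+1} − x_{i+1} · y_i)| (indices mod n). Compute each cross term:
  (6)(3) − (5)(0) = 18
  (5)(3) − (-1)(3) = 18
  (-1)(4) − (-3)(3) = 5
  (-3)(-4) − (1)(4) = 8
  (1)(0) − (6)(-4) = 24
Sum = 73, so (signed) Area = 73/2 = 73/2, |Area| = 73/2.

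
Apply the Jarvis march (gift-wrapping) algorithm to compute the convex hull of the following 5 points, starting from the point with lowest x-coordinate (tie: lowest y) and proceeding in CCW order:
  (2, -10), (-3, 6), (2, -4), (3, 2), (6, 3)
Hull (CCW) = [(-3, 6), (2, -10), (6, 3)]

Jarvis march: at each step, from the current hull vertex p, select the next vertex q as the point such that every other point lies strictly to the left of (or on) the directed line p → q. (Equivalently: for every other point r, the cross product (q − p) × (r − p) ≥ 0.)
Starting point (lowest x, tie lowest y): (-3, 6). Wrap until returning to start. Resulting hull: (-3, 6), (2, -10), (6, 3).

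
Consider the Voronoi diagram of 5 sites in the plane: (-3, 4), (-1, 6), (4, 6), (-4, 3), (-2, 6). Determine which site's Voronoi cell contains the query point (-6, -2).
Nearest site = (-4, 3)

The Voronoi cell of site s contains exactly those query points closer to s than to any other site. Compute squared distances from q = (-6, -2) to each site:
  (-4 − -6)² + (3 − -2)² = 29
  (-3 − -6)² + (4 − -2)² = 45
  (-2 − -6)² + (6 − -2)² = 80
  (-1 − -6)² + (6 − -2)² = 89
  (4 − -6)² + (6 − -2)² = 164
Minimum is attained by (-4, 3), so q lies in its Voronoi cell.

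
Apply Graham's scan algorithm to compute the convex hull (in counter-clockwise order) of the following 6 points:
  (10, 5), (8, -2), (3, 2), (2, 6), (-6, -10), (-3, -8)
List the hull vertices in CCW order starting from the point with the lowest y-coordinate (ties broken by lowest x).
Hull (CCW) = [(-6, -10), (8, -2), (10, 5), (2, 6)]

Graham scan procedure:
  1. Find the pivot p₀ = point with lowest y (tie → lowest x): (-6, -10).
  2. Sort the remaining points by polar angle around p₀.
  3. Walk through sorted points, maintaining a stack; pop the top while the last three entries make a non-left turn (cross product ≤ 0).
  4. Final stack is the convex hull in CCW order: (-6, -10), (8, -2), (10, 5), (2, 6).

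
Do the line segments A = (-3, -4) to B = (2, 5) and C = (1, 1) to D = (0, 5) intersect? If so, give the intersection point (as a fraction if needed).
Yes; intersection at (18/29, 73/29) (t = 21/29 on AB, s = 11/29 on CD)

Parametrize AB as A + t(B − A) = (-3 + 5 t, -4 + 9 t) and CD as C + s(D − C) = (1 + -1 s, 1 + 4 s). Solve the linear system for (t, s). Determinant = -29 ≠ 0, so a unique intersection of the containing lines exists. Solution: t = 21/29, s = 11/29 — both in [0, 1], so the segments cross. Intersection point: (18/29, 73/29).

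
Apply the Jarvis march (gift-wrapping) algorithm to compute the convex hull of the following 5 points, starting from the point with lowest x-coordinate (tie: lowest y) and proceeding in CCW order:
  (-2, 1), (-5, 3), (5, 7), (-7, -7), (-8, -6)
Hull (CCW) = [(-8, -6), (-7, -7), (5, 7), (-5, 3)]

Jarvis march: at each step, from the current hull vertex p, select the next vertex q as the point such that every other point lies strictly to the left of (or on) the directed line p → q. (Equivalently: for every other point r, the cross product (q − p) × (r − p) ≥ 0.)
Starting point (lowest x, tie lowest y): (-8, -6). Wrap until returning to start. Resulting hull: (-8, -6), (-7, -7), (5, 7), (-5, 3).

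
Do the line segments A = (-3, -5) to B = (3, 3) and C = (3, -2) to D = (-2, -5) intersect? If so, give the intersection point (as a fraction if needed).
No (intersection of containing lines falls outside at least one segment)

Parametrize and solve: t = -3/22, s = 15/11. At least one of these is outside [0, 1], so the segments do not intersect.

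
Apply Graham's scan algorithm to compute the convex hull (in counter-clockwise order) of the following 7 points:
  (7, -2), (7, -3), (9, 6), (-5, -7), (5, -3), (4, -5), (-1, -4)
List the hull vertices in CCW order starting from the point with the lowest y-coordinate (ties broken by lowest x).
Hull (CCW) = [(-5, -7), (4, -5), (7, -3), (9, 6)]

Graham scan procedure:
  1. Find the pivot p₀ = point with lowest y (tie → lowest x): (-5, -7).
  2. Sort the remaining points by polar angle around p₀.
  3. Walk through sorted points, maintaining a stack; pop the top while the last three entries make a non-left turn (cross product ≤ 0).
  4. Final stack is the convex hull in CCW order: (-5, -7), (4, -5), (7, -3), (9, 6).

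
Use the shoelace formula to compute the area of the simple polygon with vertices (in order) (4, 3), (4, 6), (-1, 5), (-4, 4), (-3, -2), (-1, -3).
Area = 45

Shoelace formula: Area = (1/2) |Σ_i (x_i · y_{i+1} − x_{i+1} · y_i)| (indices mod n). Compute each cross term:
  (4)(6) − (4)(3) = 12
  (4)(5) − (-1)(6) = 26
  (-1)(4) − (-4)(5) = 16
  (-4)(-2) − (-3)(4) = 20
  (-3)(-3) − (-1)(-2) = 7
  (-1)(3) − (4)(-3) = 9
Sum = 90, so (signed) Area = 90/2 = 45, |Area| = 45.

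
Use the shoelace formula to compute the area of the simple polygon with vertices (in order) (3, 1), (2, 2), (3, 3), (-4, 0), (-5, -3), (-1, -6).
Area = 36

Shoelace formula: Area = (1/2) |Σ_i (x_i · y_{i+1} − x_{i+1} · y_i)| (indices mod n). Compute each cross term:
  (3)(2) − (2)(1) = 4
  (2)(3) − (3)(2) = 0
  (3)(0) − (-4)(3) = 12
  (-4)(-3) − (-5)(0) = 12
  (-5)(-6) − (-1)(-3) = 27
  (-1)(1) − (3)(-6) = 17
Sum = 72, so (signed) Area = 72/2 = 36, |Area| = 36.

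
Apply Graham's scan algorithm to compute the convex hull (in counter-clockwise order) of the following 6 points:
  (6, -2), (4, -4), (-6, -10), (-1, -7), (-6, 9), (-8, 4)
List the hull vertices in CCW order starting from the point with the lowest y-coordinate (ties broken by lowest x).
Hull (CCW) = [(-6, -10), (4, -4), (6, -2), (-6, 9), (-8, 4)]

Graham scan procedure:
  1. Find the pivot p₀ = point with lowest y (tie → lowest x): (-6, -10).
  2. Sort the remaining points by polar angle around p₀.
  3. Walk through sorted points, maintaining a stack; pop the top while the last three entries make a non-left turn (cross product ≤ 0).
  4. Final stack is the convex hull in CCW order: (-6, -10), (4, -4), (6, -2), (-6, 9), (-8, 4).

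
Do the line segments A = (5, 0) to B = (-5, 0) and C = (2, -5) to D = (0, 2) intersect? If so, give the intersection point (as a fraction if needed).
Yes; intersection at (4/7, 0) (t = 31/70 on AB, s = 5/7 on CD)

Parametrize AB as A + t(B − A) = (5 + -10 t, 0 + 0 t) and CD as C + s(D − C) = (2 + -2 s, -5 + 7 s). Solve the linear system for (t, s). Determinant = 70 ≠ 0, so a unique intersection of the containing lines exists. Solution: t = 31/70, s = 5/7 — both in [0, 1], so the segments cross. Intersection point: (4/7, 0).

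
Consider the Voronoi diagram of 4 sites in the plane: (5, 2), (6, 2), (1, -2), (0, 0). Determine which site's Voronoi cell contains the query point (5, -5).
Nearest site = (1, -2)

The Voronoi cell of site s contains exactly those query points closer to s than to any other site. Compute squared distances from q = (5, -5) to each site:
  (1 − 5)² + (-2 − -5)² = 25
  (5 − 5)² + (2 − -5)² = 49
  (0 − 5)² + (0 − -5)² = 50
  (6 − 5)² + (2 − -5)² = 50
Minimum is attained by (1, -2), so q lies in its Voronoi cell.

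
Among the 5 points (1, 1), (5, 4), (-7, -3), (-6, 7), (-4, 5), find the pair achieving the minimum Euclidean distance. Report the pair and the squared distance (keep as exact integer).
Pair = ((-6, 7), (-4, 5)); squared distance = 8

Compute all C(5, 2) = 10 pairwise squared distances (x_i − x_j)² + (y_i − y_j)². The minimum is 8, attained by the pair ((-6, 7), (-4, 5)).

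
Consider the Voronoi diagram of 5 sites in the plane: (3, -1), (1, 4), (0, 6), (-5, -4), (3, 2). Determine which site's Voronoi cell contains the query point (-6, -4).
Nearest site = (-5, -4)

The Voronoi cell of site s contains exactly those query points closer to s than to any other site. Compute squared distances from q = (-6, -4) to each site:
  (-5 − -6)² + (-4 − -4)² = 1
  (3 − -6)² + (-1 − -4)² = 90
  (1 − -6)² + (4 − -4)² = 113
  (3 − -6)² + (2 − -4)² = 117
  (0 − -6)² + (6 − -4)² = 136
Minimum is attained by (-5, -4), so q lies in its Voronoi cell.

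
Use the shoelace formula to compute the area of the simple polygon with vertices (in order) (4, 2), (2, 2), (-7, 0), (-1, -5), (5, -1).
Area = 93/2

Shoelace formula: Area = (1/2) |Σ_i (x_i · y_{i+1} − x_{i+1} · y_i)| (indices mod n). Compute each cross term:
  (4)(2) − (2)(2) = 4
  (2)(0) − (-7)(2) = 14
  (-7)(-5) − (-1)(0) = 35
  (-1)(-1) − (5)(-5) = 26
  (5)(2) − (4)(-1) = 14
Sum = 93, so (signed) Area = 93/2 = 93/2, |Area| = 93/2.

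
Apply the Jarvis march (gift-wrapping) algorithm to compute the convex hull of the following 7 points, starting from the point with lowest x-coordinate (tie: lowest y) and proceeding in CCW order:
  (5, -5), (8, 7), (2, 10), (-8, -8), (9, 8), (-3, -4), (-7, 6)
Hull (CCW) = [(-8, -8), (5, -5), (9, 8), (2, 10), (-7, 6)]

Jarvis march: at each step, from the current hull vertex p, select the next vertex q as the point such that every other point lies strictly to the left of (or on) the directed line p → q. (Equivalently: for every other point r, the cross product (q − p) × (r − p) ≥ 0.)
Starting point (lowest x, tie lowest y): (-8, -8). Wrap until returning to start. Resulting hull: (-8, -8), (5, -5), (9, 8), (2, 10), (-7, 6).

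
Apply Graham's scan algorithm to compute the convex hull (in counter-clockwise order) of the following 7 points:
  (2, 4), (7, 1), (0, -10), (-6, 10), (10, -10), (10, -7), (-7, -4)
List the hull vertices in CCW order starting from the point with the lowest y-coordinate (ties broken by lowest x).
Hull (CCW) = [(0, -10), (10, -10), (10, -7), (7, 1), (-6, 10), (-7, -4)]

Graham scan procedure:
  1. Find the pivot p₀ = point with lowest y (tie → lowest x): (0, -10).
  2. Sort the remaining points by polar angle around p₀.
  3. Walk through sorted points, maintaining a stack; pop the top while the last three entries make a non-left turn (cross product ≤ 0).
  4. Final stack is the convex hull in CCW order: (0, -10), (10, -10), (10, -7), (7, 1), (-6, 10), (-7, -4).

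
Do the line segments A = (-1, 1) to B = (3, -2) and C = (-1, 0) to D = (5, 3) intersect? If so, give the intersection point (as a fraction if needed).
Yes; intersection at (-1/5, 2/5) (t = 1/5 on AB, s = 2/15 on CD)

Parametrize AB as A + t(B − A) = (-1 + 4 t, 1 + -3 t) and CD as C + s(D − C) = (-1 + 6 s, 0 + 3 s). Solve the linear system for (t, s). Determinant = -30 ≠ 0, so a unique intersection of the containing lines exists. Solution: t = 1/5, s = 2/15 — both in [0, 1], so the segments cross. Intersection point: (-1/5, 2/5).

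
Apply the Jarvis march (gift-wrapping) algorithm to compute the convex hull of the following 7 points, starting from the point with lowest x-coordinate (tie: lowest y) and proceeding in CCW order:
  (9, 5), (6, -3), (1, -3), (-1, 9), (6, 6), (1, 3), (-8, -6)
Hull (CCW) = [(-8, -6), (6, -3), (9, 5), (-1, 9)]

Jarvis march: at each step, from the current hull vertex p, select the next vertex q as the point such that every other point lies strictly to the left of (or on) the directed line p → q. (Equivalently: for every other point r, the cross product (q − p) × (r − p) ≥ 0.)
Starting point (lowest x, tie lowest y): (-8, -6). Wrap until returning to start. Resulting hull: (-8, -6), (6, -3), (9, 5), (-1, 9).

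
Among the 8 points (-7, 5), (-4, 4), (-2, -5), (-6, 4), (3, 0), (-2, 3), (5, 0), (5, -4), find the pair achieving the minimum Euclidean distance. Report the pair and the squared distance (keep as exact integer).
Pair = ((-7, 5), (-6, 4)); squared distance = 2

Compute all C(8, 2) = 28 pairwise squared distances (x_i − x_j)² + (y_i − y_j)². The minimum is 2, attained by the pair ((-7, 5), (-6, 4)).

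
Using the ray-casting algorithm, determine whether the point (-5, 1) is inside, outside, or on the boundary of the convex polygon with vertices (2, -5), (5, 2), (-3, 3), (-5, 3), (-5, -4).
The point (-5, 1) lies on the polygon boundary

Boundary check: the query satisfies the collinearity and bounding-box conditions for some polygon edge, so it lies exactly on the boundary.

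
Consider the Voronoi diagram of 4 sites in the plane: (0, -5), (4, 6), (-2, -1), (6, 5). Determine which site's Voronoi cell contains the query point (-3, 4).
Nearest site = (-2, -1)

The Voronoi cell of site s contains exactly those query points closer to s than to any other site. Compute squared distances from q = (-3, 4) to each site:
  (-2 − -3)² + (-1 − 4)² = 26
  (4 − -3)² + (6 − 4)² = 53
  (6 − -3)² + (5 − 4)² = 82
  (0 − -3)² + (-5 − 4)² = 90
Minimum is attained by (-2, -1), so q lies in its Voronoi cell.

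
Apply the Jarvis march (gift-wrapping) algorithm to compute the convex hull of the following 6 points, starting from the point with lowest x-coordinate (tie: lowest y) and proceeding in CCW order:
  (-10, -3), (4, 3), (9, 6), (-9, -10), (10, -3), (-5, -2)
Hull (CCW) = [(-10, -3), (-9, -10), (10, -3), (9, 6)]

Jarvis march: at each step, from the current hull vertex p, select the next vertex q as the point such that every other point lies strictly to the left of (or on) the directed line p → q. (Equivalently: for every other point r, the cross product (q − p) × (r − p) ≥ 0.)
Starting point (lowest x, tie lowest y): (-10, -3). Wrap until returning to start. Resulting hull: (-10, -3), (-9, -10), (10, -3), (9, 6).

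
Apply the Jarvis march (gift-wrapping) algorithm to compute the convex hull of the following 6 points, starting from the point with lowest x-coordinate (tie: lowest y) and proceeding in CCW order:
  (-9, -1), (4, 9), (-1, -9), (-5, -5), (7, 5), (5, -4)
Hull (CCW) = [(-9, -1), (-1, -9), (5, -4), (7, 5), (4, 9)]

Jarvis march: at each step, from the current hull vertex p, select the next vertex q as the point such that every other point lies strictly to the left of (or on) the directed line p → q. (Equivalently: for every other point r, the cross product (q − p) × (r − p) ≥ 0.)
Starting point (lowest x, tie lowest y): (-9, -1). Wrap until returning to start. Resulting hull: (-9, -1), (-1, -9), (5, -4), (7, 5), (4, 9).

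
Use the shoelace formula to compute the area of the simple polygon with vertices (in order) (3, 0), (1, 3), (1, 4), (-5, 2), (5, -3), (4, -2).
Area = 45/2

Shoelace formula: Area = (1/2) |Σ_i (x_i · y_{i+1} − x_{i+1} · y_i)| (indices mod n). Compute each cross term:
  (3)(3) − (1)(0) = 9
  (1)(4) − (1)(3) = 1
  (1)(2) − (-5)(4) = 22
  (-5)(-3) − (5)(2) = 5
  (5)(-2) − (4)(-3) = 2
  (4)(0) − (3)(-2) = 6
Sum = 45, so (signed) Area = 45/2 = 45/2, |Area| = 45/2.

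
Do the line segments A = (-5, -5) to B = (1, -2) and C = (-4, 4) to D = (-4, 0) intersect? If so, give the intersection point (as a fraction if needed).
No (intersection of containing lines falls outside at least one segment)

Parametrize and solve: t = 1/6, s = 17/8. At least one of these is outside [0, 1], so the segments do not intersect.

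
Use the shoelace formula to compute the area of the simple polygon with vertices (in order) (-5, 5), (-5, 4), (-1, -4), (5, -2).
Area = 33

Shoelace formula: Area = (1/2) |Σ_i (x_i · y_{i+1} − x_{i+1} · y_i)| (indices mod n). Compute each cross term:
  (-5)(4) − (-5)(5) = 5
  (-5)(-4) − (-1)(4) = 24
  (-1)(-2) − (5)(-4) = 22
  (5)(5) − (-5)(-2) = 15
Sum = 66, so (signed) Area = 66/2 = 33, |Area| = 33.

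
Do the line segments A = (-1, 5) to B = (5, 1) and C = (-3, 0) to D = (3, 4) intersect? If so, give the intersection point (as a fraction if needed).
Yes; intersection at (7/4, 19/6) (t = 11/24 on AB, s = 19/24 on CD)

Parametrize AB as A + t(B − A) = (-1 + 6 t, 5 + -4 t) and CD as C + s(D − C) = (-3 + 6 s, 0 + 4 s). Solve the linear system for (t, s). Determinant = -48 ≠ 0, so a unique intersection of the containing lines exists. Solution: t = 11/24, s = 19/24 — both in [0, 1], so the segments cross. Intersection point: (7/4, 19/6).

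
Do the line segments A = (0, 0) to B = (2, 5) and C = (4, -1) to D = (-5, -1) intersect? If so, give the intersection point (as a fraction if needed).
No (intersection of containing lines falls outside at least one segment)

Parametrize and solve: t = -1/5, s = 22/45. At least one of these is outside [0, 1], so the segments do not intersect.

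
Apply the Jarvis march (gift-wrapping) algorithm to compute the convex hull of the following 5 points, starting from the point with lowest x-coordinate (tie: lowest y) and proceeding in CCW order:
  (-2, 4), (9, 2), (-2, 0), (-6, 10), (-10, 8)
Hull (CCW) = [(-10, 8), (-2, 0), (9, 2), (-6, 10)]

Jarvis march: at each step, from the current hull vertex p, select the next vertex q as the point such that every other point lies strictly to the left of (or on) the directed line p → q. (Equivalently: for every other point r, the cross product (q − p) × (r − p) ≥ 0.)
Starting point (lowest x, tie lowest y): (-10, 8). Wrap until returning to start. Resulting hull: (-10, 8), (-2, 0), (9, 2), (-6, 10).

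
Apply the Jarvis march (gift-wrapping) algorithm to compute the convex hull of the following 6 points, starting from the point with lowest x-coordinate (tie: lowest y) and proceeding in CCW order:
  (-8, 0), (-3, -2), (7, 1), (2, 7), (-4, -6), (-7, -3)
Hull (CCW) = [(-8, 0), (-7, -3), (-4, -6), (7, 1), (2, 7)]

Jarvis march: at each step, from the current hull vertex p, select the next vertex q as the point such that every other point lies strictly to the left of (or on) the directed line p → q. (Equivalently: for every other point r, the cross product (q − p) × (r − p) ≥ 0.)
Starting point (lowest x, tie lowest y): (-8, 0). Wrap until returning to start. Resulting hull: (-8, 0), (-7, -3), (-4, -6), (7, 1), (2, 7).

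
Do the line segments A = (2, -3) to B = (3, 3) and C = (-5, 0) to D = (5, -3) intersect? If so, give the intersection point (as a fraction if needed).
Yes; intersection at (15/7, -15/7) (t = 1/7 on AB, s = 5/7 on CD)

Parametrize AB as A + t(B − A) = (2 + 1 t, -3 + 6 t) and CD as C + s(D − C) = (-5 + 10 s, 0 + -3 s). Solve the linear system for (t, s). Determinant = 63 ≠ 0, so a unique intersection of the containing lines exists. Solution: t = 1/7, s = 5/7 — both in [0, 1], so the segments cross. Intersection point: (15/7, -15/7).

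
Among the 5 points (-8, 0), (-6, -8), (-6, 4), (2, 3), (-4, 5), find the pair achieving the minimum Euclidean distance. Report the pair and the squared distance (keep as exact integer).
Pair = ((-6, 4), (-4, 5)); squared distance = 5

Compute all C(5, 2) = 10 pairwise squared distances (x_i − x_j)² + (y_i − y_j)². The minimum is 5, attained by the pair ((-6, 4), (-4, 5)).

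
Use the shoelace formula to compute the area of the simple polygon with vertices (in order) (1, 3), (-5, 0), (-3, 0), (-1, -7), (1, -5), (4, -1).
Area = 40

Shoelace formula: Area = (1/2) |Σ_i (x_i · y_{i+1} − x_{i+1} · y_i)| (indices mod n). Compute each cross term:
  (1)(0) − (-5)(3) = 15
  (-5)(0) − (-3)(0) = 0
  (-3)(-7) − (-1)(0) = 21
  (-1)(-5) − (1)(-7) = 12
  (1)(-1) − (4)(-5) = 19
  (4)(3) − (1)(-1) = 13
Sum = 80, so (signed) Area = 80/2 = 40, |Area| = 40.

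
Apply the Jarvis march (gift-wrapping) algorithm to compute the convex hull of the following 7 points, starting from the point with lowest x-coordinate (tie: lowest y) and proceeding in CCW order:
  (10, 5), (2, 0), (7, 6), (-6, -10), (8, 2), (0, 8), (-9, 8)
Hull (CCW) = [(-9, 8), (-6, -10), (8, 2), (10, 5), (7, 6), (0, 8)]

Jarvis march: at each step, from the current hull vertex p, select the next vertex q as the point such that every other point lies strictly to the left of (or on) the directed line p → q. (Equivalently: for every other point r, the cross product (q − p) × (r − p) ≥ 0.)
Starting point (lowest x, tie lowest y): (-9, 8). Wrap until returning to start. Resulting hull: (-9, 8), (-6, -10), (8, 2), (10, 5), (7, 6), (0, 8).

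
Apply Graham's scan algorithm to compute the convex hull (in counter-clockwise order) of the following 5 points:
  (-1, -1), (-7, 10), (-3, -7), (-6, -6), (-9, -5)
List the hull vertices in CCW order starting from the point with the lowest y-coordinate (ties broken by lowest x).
Hull (CCW) = [(-3, -7), (-1, -1), (-7, 10), (-9, -5)]

Graham scan procedure:
  1. Find the pivot p₀ = point with lowest y (tie → lowest x): (-3, -7).
  2. Sort the remaining points by polar angle around p₀.
  3. Walk through sorted points, maintaining a stack; pop the top while the last three entries make a non-left turn (cross product ≤ 0).
  4. Final stack is the convex hull in CCW order: (-3, -7), (-1, -1), (-7, 10), (-9, -5).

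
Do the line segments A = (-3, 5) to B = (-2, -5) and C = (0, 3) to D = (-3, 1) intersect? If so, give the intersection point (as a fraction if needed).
Yes; intersection at (-21/8, 5/4) (t = 3/8 on AB, s = 7/8 on CD)

Parametrize AB as A + t(B − A) = (-3 + 1 t, 5 + -10 t) and CD as C + s(D − C) = (0 + -3 s, 3 + -2 s). Solve the linear system for (t, s). Determinant = 32 ≠ 0, so a unique intersection of the containing lines exists. Solution: t = 3/8, s = 7/8 — both in [0, 1], so the segments cross. Intersection point: (-21/8, 5/4).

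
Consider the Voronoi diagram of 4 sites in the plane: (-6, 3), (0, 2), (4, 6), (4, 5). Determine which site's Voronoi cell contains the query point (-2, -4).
Nearest site = (0, 2)

The Voronoi cell of site s contains exactly those query points closer to s than to any other site. Compute squared distances from q = (-2, -4) to each site:
  (0 − -2)² + (2 − -4)² = 40
  (-6 − -2)² + (3 − -4)² = 65
  (4 − -2)² + (5 − -4)² = 117
  (4 − -2)² + (6 − -4)² = 136
Minimum is attained by (0, 2), so q lies in its Voronoi cell.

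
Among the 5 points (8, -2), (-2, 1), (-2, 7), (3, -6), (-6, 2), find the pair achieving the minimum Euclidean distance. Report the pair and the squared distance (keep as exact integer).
Pair = ((-2, 1), (-6, 2)); squared distance = 17

Compute all C(5, 2) = 10 pairwise squared distances (x_i − x_j)² + (y_i − y_j)². The minimum is 17, attained by the pair ((-2, 1), (-6, 2)).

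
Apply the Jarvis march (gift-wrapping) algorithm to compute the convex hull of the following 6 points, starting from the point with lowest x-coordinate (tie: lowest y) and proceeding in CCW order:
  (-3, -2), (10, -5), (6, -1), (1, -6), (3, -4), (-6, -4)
Hull (CCW) = [(-6, -4), (1, -6), (10, -5), (6, -1), (-3, -2)]

Jarvis march: at each step, from the current hull vertex p, select the next vertex q as the point such that every other point lies strictly to the left of (or on) the directed line p → q. (Equivalently: for every other point r, the cross product (q − p) × (r − p) ≥ 0.)
Starting point (lowest x, tie lowest y): (-6, -4). Wrap until returning to start. Resulting hull: (-6, -4), (1, -6), (10, -5), (6, -1), (-3, -2).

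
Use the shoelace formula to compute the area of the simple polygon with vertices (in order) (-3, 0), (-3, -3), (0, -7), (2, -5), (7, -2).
Area = 69/2

Shoelace formula: Area = (1/2) |Σ_i (x_i · y_{i+1} − x_{i+1} · y_i)| (indices mod n). Compute each cross term:
  (-3)(-3) − (-3)(0) = 9
  (-3)(-7) − (0)(-3) = 21
  (0)(-5) − (2)(-7) = 14
  (2)(-2) − (7)(-5) = 31
  (7)(0) − (-3)(-2) = -6
Sum = 69, so (signed) Area = 69/2 = 69/2, |Area| = 69/2.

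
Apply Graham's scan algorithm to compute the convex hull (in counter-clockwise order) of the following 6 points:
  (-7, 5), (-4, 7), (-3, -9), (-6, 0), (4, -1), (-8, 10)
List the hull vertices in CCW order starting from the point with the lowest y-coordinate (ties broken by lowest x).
Hull (CCW) = [(-3, -9), (4, -1), (-4, 7), (-8, 10), (-6, 0)]

Graham scan procedure:
  1. Find the pivot p₀ = point with lowest y (tie → lowest x): (-3, -9).
  2. Sort the remaining points by polar angle around p₀.
  3. Walk through sorted points, maintaining a stack; pop the top while the last three entries make a non-left turn (cross product ≤ 0).
  4. Final stack is the convex hull in CCW order: (-3, -9), (4, -1), (-4, 7), (-8, 10), (-6, 0).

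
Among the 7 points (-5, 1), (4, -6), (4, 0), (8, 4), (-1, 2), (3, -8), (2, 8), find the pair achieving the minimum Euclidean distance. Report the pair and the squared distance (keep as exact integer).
Pair = ((4, -6), (3, -8)); squared distance = 5

Compute all C(7, 2) = 21 pairwise squared distances (x_i − x_j)² + (y_i − y_j)². The minimum is 5, attained by the pair ((4, -6), (3, -8)).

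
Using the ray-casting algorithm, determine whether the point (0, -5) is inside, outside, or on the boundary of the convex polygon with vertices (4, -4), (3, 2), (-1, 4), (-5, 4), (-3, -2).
The point (0, -5) lies strictly outside the polygon

Cast a horizontal ray to the right from the query point and count how many polygon edges it crosses (each edge strictly once or zero times, handled with the usual half-open convention). 
Parity of crossings → even ⇒ outside.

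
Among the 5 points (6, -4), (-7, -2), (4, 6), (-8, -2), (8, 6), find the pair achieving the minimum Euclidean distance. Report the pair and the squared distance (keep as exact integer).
Pair = ((-7, -2), (-8, -2)); squared distance = 1

Compute all C(5, 2) = 10 pairwise squared distances (x_i − x_j)² + (y_i − y_j)². The minimum is 1, attained by the pair ((-7, -2), (-8, -2)).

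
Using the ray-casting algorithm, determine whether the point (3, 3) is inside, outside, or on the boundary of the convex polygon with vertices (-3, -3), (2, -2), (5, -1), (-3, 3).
The point (3, 3) lies strictly outside the polygon

Cast a horizontal ray to the right from the query point and count how many polygon edges it crosses (each edge strictly once or zero times, handled with the usual half-open convention). 
Parity of crossings → even ⇒ outside.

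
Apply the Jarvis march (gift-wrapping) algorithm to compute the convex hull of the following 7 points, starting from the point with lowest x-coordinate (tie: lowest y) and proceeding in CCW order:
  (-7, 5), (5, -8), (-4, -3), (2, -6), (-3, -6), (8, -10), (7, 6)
Hull (CCW) = [(-7, 5), (-3, -6), (8, -10), (7, 6)]

Jarvis march: at each step, from the current hull vertex p, select the next vertex q as the point such that every other point lies strictly to the left of (or on) the directed line p → q. (Equivalently: for every other point r, the cross product (q − p) × (r − p) ≥ 0.)
Starting point (lowest x, tie lowest y): (-7, 5). Wrap until returning to start. Resulting hull: (-7, 5), (-3, -6), (8, -10), (7, 6).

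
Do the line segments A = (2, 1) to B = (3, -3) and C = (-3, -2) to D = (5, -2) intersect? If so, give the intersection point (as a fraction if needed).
Yes; intersection at (11/4, -2) (t = 3/4 on AB, s = 23/32 on CD)

Parametrize AB as A + t(B − A) = (2 + 1 t, 1 + -4 t) and CD as C + s(D − C) = (-3 + 8 s, -2 + 0 s). Solve the linear system for (t, s). Determinant = -32 ≠ 0, so a unique intersection of the containing lines exists. Solution: t = 3/4, s = 23/32 — both in [0, 1], so the segments cross. Intersection point: (11/4, -2).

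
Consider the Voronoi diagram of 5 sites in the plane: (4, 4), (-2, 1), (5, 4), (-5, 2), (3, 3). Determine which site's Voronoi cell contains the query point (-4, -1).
Nearest site = (-2, 1)

The Voronoi cell of site s contains exactly those query points closer to s than to any other site. Compute squared distances from q = (-4, -1) to each site:
  (-2 − -4)² + (1 − -1)² = 8
  (-5 − -4)² + (2 − -1)² = 10
  (3 − -4)² + (3 − -1)² = 65
  (4 − -4)² + (4 − -1)² = 89
  (5 − -4)² + (4 − -1)² = 106
Minimum is attained by (-2, 1), so q lies in its Voronoi cell.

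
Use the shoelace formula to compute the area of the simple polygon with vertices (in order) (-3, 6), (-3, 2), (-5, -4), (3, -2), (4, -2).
Area = 38

Shoelace formula: Area = (1/2) |Σ_i (x_i · y_{i+1} − x_{i+1} · y_i)| (indices mod n). Compute each cross term:
  (-3)(2) − (-3)(6) = 12
  (-3)(-4) − (-5)(2) = 22
  (-5)(-2) − (3)(-4) = 22
  (3)(-2) − (4)(-2) = 2
  (4)(6) − (-3)(-2) = 18
Sum = 76, so (signed) Area = 76/2 = 38, |Area| = 38.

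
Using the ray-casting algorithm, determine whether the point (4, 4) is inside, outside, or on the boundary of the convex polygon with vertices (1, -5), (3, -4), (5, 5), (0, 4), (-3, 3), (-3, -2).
The point (4, 4) lies strictly inside the polygon

Cast a horizontal ray to the right from the query point and count how many polygon edges it crosses (each edge strictly once or zero times, handled with the usual half-open convention). 
Parity of crossings → odd ⇒ inside.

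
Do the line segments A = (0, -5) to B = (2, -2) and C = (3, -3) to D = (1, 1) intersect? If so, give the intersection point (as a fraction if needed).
No (intersection of containing lines falls outside at least one segment)

Parametrize and solve: t = 8/7, s = 5/14. At least one of these is outside [0, 1], so the segments do not intersect.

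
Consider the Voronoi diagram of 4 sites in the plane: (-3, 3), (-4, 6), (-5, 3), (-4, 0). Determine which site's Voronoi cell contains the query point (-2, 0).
Nearest site = (-4, 0)

The Voronoi cell of site s contains exactly those query points closer to s than to any other site. Compute squared distances from q = (-2, 0) to each site:
  (-4 − -2)² + (0 − 0)² = 4
  (-3 − -2)² + (3 − 0)² = 10
  (-5 − -2)² + (3 − 0)² = 18
  (-4 − -2)² + (6 − 0)² = 40
Minimum is attained by (-4, 0), so q lies in its Voronoi cell.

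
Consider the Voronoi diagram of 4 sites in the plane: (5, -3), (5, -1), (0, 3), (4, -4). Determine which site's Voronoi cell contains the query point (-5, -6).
Nearest site = (4, -4)

The Voronoi cell of site s contains exactly those query points closer to s than to any other site. Compute squared distances from q = (-5, -6) to each site:
  (4 − -5)² + (-4 − -6)² = 85
  (0 − -5)² + (3 − -6)² = 106
  (5 − -5)² + (-3 − -6)² = 109
  (5 − -5)² + (-1 − -6)² = 125
Minimum is attained by (4, -4), so q lies in its Voronoi cell.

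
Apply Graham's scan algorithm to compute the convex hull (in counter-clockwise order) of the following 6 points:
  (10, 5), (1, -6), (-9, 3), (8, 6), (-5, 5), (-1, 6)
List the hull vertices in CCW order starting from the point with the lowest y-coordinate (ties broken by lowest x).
Hull (CCW) = [(1, -6), (10, 5), (8, 6), (-1, 6), (-5, 5), (-9, 3)]

Graham scan procedure:
  1. Find the pivot p₀ = point with lowest y (tie → lowest x): (1, -6).
  2. Sort the remaining points by polar angle around p₀.
  3. Walk through sorted points, maintaining a stack; pop the top while the last three entries make a non-left turn (cross product ≤ 0).
  4. Final stack is the convex hull in CCW order: (1, -6), (10, 5), (8, 6), (-1, 6), (-5, 5), (-9, 3).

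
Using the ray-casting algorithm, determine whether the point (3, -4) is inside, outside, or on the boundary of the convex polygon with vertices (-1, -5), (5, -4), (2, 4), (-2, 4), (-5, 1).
The point (3, -4) lies strictly inside the polygon

Cast a horizontal ray to the right from the query point and count how many polygon edges it crosses (each edge strictly once or zero times, handled with the usual half-open convention). 
Parity of crossings → odd ⇒ inside.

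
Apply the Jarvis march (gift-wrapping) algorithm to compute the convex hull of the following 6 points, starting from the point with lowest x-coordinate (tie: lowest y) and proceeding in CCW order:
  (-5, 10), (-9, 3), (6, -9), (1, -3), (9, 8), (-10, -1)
Hull (CCW) = [(-10, -1), (6, -9), (9, 8), (-5, 10), (-9, 3)]

Jarvis march: at each step, from the current hull vertex p, select the next vertex q as the point such that every other point lies strictly to the left of (or on) the directed line p → q. (Equivalently: for every other point r, the cross product (q − p) × (r − p) ≥ 0.)
Starting point (lowest x, tie lowest y): (-10, -1). Wrap until returning to start. Resulting hull: (-10, -1), (6, -9), (9, 8), (-5, 10), (-9, 3).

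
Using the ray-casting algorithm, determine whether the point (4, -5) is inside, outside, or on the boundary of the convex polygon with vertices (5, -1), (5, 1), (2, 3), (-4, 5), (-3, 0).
The point (4, -5) lies strictly outside the polygon

Cast a horizontal ray to the right from the query point and count how many polygon edges it crosses (each edge strictly once or zero times, handled with the usual half-open convention). 
Parity of crossings → even ⇒ outside.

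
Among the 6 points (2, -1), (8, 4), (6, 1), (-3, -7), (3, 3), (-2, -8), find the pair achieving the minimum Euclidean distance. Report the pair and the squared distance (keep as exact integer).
Pair = ((-3, -7), (-2, -8)); squared distance = 2

Compute all C(6, 2) = 15 pairwise squared distances (x_i − x_j)² + (y_i − y_j)². The minimum is 2, attained by the pair ((-3, -7), (-2, -8)).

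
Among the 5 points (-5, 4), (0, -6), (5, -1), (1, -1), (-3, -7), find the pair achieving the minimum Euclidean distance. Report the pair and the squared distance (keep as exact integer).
Pair = ((0, -6), (-3, -7)); squared distance = 10

Compute all C(5, 2) = 10 pairwise squared distances (x_i − x_j)² + (y_i − y_j)². The minimum is 10, attained by the pair ((0, -6), (-3, -7)).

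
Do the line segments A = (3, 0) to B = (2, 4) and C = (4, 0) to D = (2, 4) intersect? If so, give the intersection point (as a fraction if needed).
Yes; intersection at (2, 4) (t = 1 on AB, s = 1 on CD)

Parametrize AB as A + t(B − A) = (3 + -1 t, 0 + 4 t) and CD as C + s(D − C) = (4 + -2 s, 0 + 4 s). Solve the linear system for (t, s). Determinant = -4 ≠ 0, so a unique intersection of the containing lines exists. Solution: t = 1, s = 1 — both in [0, 1], so the segments cross. Intersection point: (2, 4).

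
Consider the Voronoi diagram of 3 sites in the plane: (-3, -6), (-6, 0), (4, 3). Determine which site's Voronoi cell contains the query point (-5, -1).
Nearest site = (-6, 0)

The Voronoi cell of site s contains exactly those query points closer to s than to any other site. Compute squared distances from q = (-5, -1) to each site:
  (-6 − -5)² + (0 − -1)² = 2
  (-3 − -5)² + (-6 − -1)² = 29
  (4 − -5)² + (3 − -1)² = 97
Minimum is attained by (-6, 0), so q lies in its Voronoi cell.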